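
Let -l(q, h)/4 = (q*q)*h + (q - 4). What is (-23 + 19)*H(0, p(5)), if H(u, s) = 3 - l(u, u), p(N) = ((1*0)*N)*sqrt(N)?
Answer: 52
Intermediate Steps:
l(q, h) = 16 - 4*q - 4*h*q**2 (l(q, h) = -4*((q*q)*h + (q - 4)) = -4*(q**2*h + (-4 + q)) = -4*(h*q**2 + (-4 + q)) = -4*(-4 + q + h*q**2) = 16 - 4*q - 4*h*q**2)
p(N) = 0 (p(N) = (0*N)*sqrt(N) = 0*sqrt(N) = 0)
H(u, s) = -13 + 4*u + 4*u**3 (H(u, s) = 3 - (16 - 4*u - 4*u*u**2) = 3 - (16 - 4*u - 4*u**3) = 3 + (-16 + 4*u + 4*u**3) = -13 + 4*u + 4*u**3)
(-23 + 19)*H(0, p(5)) = (-23 + 19)*(-13 + 4*0 + 4*0**3) = -4*(-13 + 0 + 4*0) = -4*(-13 + 0 + 0) = -4*(-13) = 52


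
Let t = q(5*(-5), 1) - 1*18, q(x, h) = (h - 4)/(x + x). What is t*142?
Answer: -63687/25 ≈ -2547.5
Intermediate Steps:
q(x, h) = (-4 + h)/(2*x) (q(x, h) = (-4 + h)/((2*x)) = (-4 + h)*(1/(2*x)) = (-4 + h)/(2*x))
t = -897/50 (t = (-4 + 1)/(2*((5*(-5)))) - 1*18 = (½)*(-3)/(-25) - 18 = (½)*(-1/25)*(-3) - 18 = 3/50 - 18 = -897/50 ≈ -17.940)
t*142 = -897/50*142 = -63687/25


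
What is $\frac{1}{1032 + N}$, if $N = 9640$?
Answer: $\frac{1}{10672} \approx 9.3703 \cdot 10^{-5}$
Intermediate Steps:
$\frac{1}{1032 + N} = \frac{1}{1032 + 9640} = \frac{1}{10672}$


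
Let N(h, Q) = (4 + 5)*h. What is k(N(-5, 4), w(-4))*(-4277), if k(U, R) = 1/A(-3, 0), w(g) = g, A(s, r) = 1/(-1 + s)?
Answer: 17108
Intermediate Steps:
N(h, Q) = 9*h
k(U, R) = -4 (k(U, R) = 1/(1/(-1 - 3)) = 1/(1/(-4)) = 1/(-¼) = -4)
k(N(-5, 4), w(-4))*(-4277) = -4*(-4277) = 17108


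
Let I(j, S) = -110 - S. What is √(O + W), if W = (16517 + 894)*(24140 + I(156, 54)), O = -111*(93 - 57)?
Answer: 6*√11595615 ≈ 20431.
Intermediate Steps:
O = -3996 (O = -111*36 = -3996)
W = 417446136 (W = (16517 + 894)*(24140 + (-110 - 1*54)) = 17411*(24140 + (-110 - 54)) = 17411*(24140 - 164) = 17411*23976 = 417446136)
√(O + W) = √(-3996 + 417446136) = √417442140 = 6*√11595615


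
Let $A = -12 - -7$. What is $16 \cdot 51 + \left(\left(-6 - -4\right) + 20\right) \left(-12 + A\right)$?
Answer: $510$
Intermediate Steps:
$A = -5$ ($A = -12 + 7 = -5$)
$16 \cdot 51 + \left(\left(-6 - -4\right) + 20\right) \left(-12 + A\right) = 16 \cdot 51 + \left(\left(-6 - -4\right) + 20\right) \left(-12 - 5\right) = 816 + \left(\left(-6 + 4\right) + 20\right) \left(-17\right) = 816 + \left(-2 + 20\right) \left(-17\right) = 816 + 18 \left(-17\right) = 816 - 306 = 510$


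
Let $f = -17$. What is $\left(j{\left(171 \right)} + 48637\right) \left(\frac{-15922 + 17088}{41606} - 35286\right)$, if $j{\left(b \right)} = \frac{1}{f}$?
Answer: $- \frac{606936462724100}{353651} \approx -1.7162 \cdot 10^{9}$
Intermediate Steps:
$j{\left(b \right)} = - \frac{1}{17}$ ($j{\left(b \right)} = \frac{1}{-17} = - \frac{1}{17}$)
$\left(j{\left(171 \right)} + 48637\right) \left(\frac{-15922 + 17088}{41606} - 35286\right) = \left(- \frac{1}{17} + 48637\right) \left(\frac{-15922 + 17088}{41606} - 35286\right) = \frac{826828 \left(1166 \cdot \frac{1}{41606} - 35286\right)}{17} = \frac{826828 \left(\frac{583}{20803} - 35286\right)}{17} = \frac{826828}{17} \left(- \frac{734054075}{20803}\right) = - \frac{606936462724100}{353651}$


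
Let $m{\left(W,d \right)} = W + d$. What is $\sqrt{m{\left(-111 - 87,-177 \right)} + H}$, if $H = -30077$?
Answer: $2 i \sqrt{7613} \approx 174.51 i$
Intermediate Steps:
$\sqrt{m{\left(-111 - 87,-177 \right)} + H} = \sqrt{\left(\left(-111 - 87\right) - 177\right) - 30077} = \sqrt{\left(-198 - 177\right) - 30077} = \sqrt{-375 - 30077} = \sqrt{-30452} = 2 i \sqrt{7613}$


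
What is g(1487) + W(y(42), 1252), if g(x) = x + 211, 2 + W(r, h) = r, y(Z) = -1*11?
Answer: 1685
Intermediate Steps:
y(Z) = -11
W(r, h) = -2 + r
g(x) = 211 + x
g(1487) + W(y(42), 1252) = (211 + 1487) + (-2 - 11) = 1698 - 13 = 1685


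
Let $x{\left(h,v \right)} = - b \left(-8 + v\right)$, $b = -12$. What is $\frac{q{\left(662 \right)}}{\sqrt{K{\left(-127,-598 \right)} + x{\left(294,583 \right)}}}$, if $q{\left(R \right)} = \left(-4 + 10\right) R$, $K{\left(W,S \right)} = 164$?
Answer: $\frac{993 \sqrt{1766}}{883} \approx 47.259$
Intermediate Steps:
$x{\left(h,v \right)} = -96 + 12 v$ ($x{\left(h,v \right)} = - \left(-12\right) \left(-8 + v\right) = - (96 - 12 v) = -96 + 12 v$)
$q{\left(R \right)} = 6 R$
$\frac{q{\left(662 \right)}}{\sqrt{K{\left(-127,-598 \right)} + x{\left(294,583 \right)}}} = \frac{6 \cdot 662}{\sqrt{164 + \left(-96 + 12 \cdot 583\right)}} = \frac{3972}{\sqrt{164 + \left(-96 + 6996\right)}} = \frac{3972}{\sqrt{164 + 6900}} = \frac{3972}{\sqrt{7064}} = \frac{3972}{2 \sqrt{1766}} = 3972 \frac{\sqrt{1766}}{3532} = \frac{993 \sqrt{1766}}{883}$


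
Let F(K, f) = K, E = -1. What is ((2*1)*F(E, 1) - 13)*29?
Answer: -435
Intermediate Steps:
((2*1)*F(E, 1) - 13)*29 = ((2*1)*(-1) - 13)*29 = (2*(-1) - 13)*29 = (-2 - 13)*29 = -15*29 = -435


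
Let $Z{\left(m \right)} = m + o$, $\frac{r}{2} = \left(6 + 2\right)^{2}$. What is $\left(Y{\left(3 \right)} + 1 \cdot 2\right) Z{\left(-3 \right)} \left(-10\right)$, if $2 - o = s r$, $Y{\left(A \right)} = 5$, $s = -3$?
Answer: $-26810$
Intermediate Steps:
$r = 128$ ($r = 2 \left(6 + 2\right)^{2} = 2 \cdot 8^{2} = 2 \cdot 64 = 128$)
$o = 386$ ($o = 2 - \left(-3\right) 128 = 2 - -384 = 2 + 384 = 386$)
$Z{\left(m \right)} = 386 + m$ ($Z{\left(m \right)} = m + 386 = 386 + m$)
$\left(Y{\left(3 \right)} + 1 \cdot 2\right) Z{\left(-3 \right)} \left(-10\right) = \left(5 + 1 \cdot 2\right) \left(386 - 3\right) \left(-10\right) = \left(5 + 2\right) 383 \left(-10\right) = 7 \cdot 383 \left(-10\right) = 2681 \left(-10\right) = -26810$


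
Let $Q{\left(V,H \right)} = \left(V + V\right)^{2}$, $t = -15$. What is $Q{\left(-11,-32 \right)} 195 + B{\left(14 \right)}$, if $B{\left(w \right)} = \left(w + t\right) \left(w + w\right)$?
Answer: $94352$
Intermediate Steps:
$B{\left(w \right)} = 2 w \left(-15 + w\right)$ ($B{\left(w \right)} = \left(w - 15\right) \left(w + w\right) = \left(-15 + w\right) 2 w = 2 w \left(-15 + w\right)$)
$Q{\left(V,H \right)} = 4 V^{2}$ ($Q{\left(V,H \right)} = \left(2 V\right)^{2} = 4 V^{2}$)
$Q{\left(-11,-32 \right)} 195 + B{\left(14 \right)} = 4 \left(-11\right)^{2} \cdot 195 + 2 \cdot 14 \left(-15 + 14\right) = 4 \cdot 121 \cdot 195 + 2 \cdot 14 \left(-1\right) = 484 \cdot 195 - 28 = 94380 - 28 = 94352$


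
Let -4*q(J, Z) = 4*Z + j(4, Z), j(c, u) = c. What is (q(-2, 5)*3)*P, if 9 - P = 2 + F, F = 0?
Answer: -126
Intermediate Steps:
P = 7 (P = 9 - (2 + 0) = 9 - 1*2 = 9 - 2 = 7)
q(J, Z) = -1 - Z (q(J, Z) = -(4*Z + 4)/4 = -(4 + 4*Z)/4 = -1 - Z)
(q(-2, 5)*3)*P = ((-1 - 1*5)*3)*7 = ((-1 - 5)*3)*7 = -6*3*7 = -18*7 = -126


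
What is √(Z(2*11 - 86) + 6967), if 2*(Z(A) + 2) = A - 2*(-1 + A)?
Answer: √6998 ≈ 83.654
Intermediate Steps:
Z(A) = -1 - A/2 (Z(A) = -2 + (A - 2*(-1 + A))/2 = -2 + (A - (-2 + 2*A))/2 = -2 + (A + (2 - 2*A))/2 = -2 + (2 - A)/2 = -2 + (1 - A/2) = -1 - A/2)
√(Z(2*11 - 86) + 6967) = √((-1 - (2*11 - 86)/2) + 6967) = √((-1 - (22 - 86)/2) + 6967) = √((-1 - ½*(-64)) + 6967) = √((-1 + 32) + 6967) = √(31 + 6967) = √6998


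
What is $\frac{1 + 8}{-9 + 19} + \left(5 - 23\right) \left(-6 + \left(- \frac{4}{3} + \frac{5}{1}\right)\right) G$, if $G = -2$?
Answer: $- \frac{831}{10} \approx -83.1$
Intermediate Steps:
$\frac{1 + 8}{-9 + 19} + \left(5 - 23\right) \left(-6 + \left(- \frac{4}{3} + \frac{5}{1}\right)\right) G = \frac{1 + 8}{-9 + 19} + \left(5 - 23\right) \left(-6 + \left(- \frac{4}{3} + \frac{5}{1}\right)\right) \left(-2\right) = \frac{9}{10} + - 18 \left(-6 + \left(\left(-4\right) \frac{1}{3} + 5 \cdot 1\right)\right) \left(-2\right) = 9 \cdot \frac{1}{10} + - 18 \left(-6 + \left(- \frac{4}{3} + 5\right)\right) \left(-2\right) = \frac{9}{10} + - 18 \left(-6 + \frac{11}{3}\right) \left(-2\right) = \frac{9}{10} + \left(-18\right) \left(- \frac{7}{3}\right) \left(-2\right) = \frac{9}{10} + 42 \left(-2\right) = \frac{9}{10} - 84 = - \frac{831}{10}$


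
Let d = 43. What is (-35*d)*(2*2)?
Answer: -6020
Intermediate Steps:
(-35*d)*(2*2) = (-35*43)*(2*2) = -1505*4 = -6020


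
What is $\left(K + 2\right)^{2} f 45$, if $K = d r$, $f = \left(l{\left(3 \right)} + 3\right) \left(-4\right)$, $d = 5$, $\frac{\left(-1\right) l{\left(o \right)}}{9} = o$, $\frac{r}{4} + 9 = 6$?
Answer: $14532480$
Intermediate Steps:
$r = -12$ ($r = -36 + 4 \cdot 6 = -36 + 24 = -12$)
$l{\left(o \right)} = - 9 o$
$f = 96$ ($f = \left(\left(-9\right) 3 + 3\right) \left(-4\right) = \left(-27 + 3\right) \left(-4\right) = \left(-24\right) \left(-4\right) = 96$)
$K = -60$ ($K = 5 \left(-12\right) = -60$)
$\left(K + 2\right)^{2} f 45 = \left(-60 + 2\right)^{2} \cdot 96 \cdot 45 = \left(-58\right)^{2} \cdot 96 \cdot 45 = 3364 \cdot 96 \cdot 45 = 322944 \cdot 45 = 14532480$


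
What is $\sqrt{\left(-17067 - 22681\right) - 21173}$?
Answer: $3 i \sqrt{6769} \approx 246.82 i$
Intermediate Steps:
$\sqrt{\left(-17067 - 22681\right) - 21173} = \sqrt{-39748 - 21173} = \sqrt{-60921} = 3 i \sqrt{6769}$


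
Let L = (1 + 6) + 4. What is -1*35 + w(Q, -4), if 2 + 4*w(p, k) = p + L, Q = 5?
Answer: -63/2 ≈ -31.500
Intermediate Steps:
L = 11 (L = 7 + 4 = 11)
w(p, k) = 9/4 + p/4 (w(p, k) = -½ + (p + 11)/4 = -½ + (11 + p)/4 = -½ + (11/4 + p/4) = 9/4 + p/4)
-1*35 + w(Q, -4) = -1*35 + (9/4 + (¼)*5) = -35 + (9/4 + 5/4) = -35 + 7/2 = -63/2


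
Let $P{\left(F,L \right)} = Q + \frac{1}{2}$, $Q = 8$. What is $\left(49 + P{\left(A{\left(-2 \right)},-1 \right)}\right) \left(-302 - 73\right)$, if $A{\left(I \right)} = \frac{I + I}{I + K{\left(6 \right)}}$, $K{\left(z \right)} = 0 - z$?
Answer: $- \frac{43125}{2} \approx -21563.0$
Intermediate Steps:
$K{\left(z \right)} = - z$
$A{\left(I \right)} = \frac{2 I}{-6 + I}$ ($A{\left(I \right)} = \frac{I + I}{I - 6} = \frac{2 I}{I - 6} = \frac{2 I}{-6 + I}$)
$P{\left(F,L \right)} = \frac{17}{2}$ ($P{\left(F,L \right)} = 8 + \frac{1}{2} = \frac{17}{2}$)
$\left(49 + P{\left(A{\left(-2 \right)},-1 \right)}\right) \left(-302 - 73\right) = \left(49 + \frac{17}{2}\right) \left(-302 - 73\right) = \frac{115}{2} \left(-375\right) = - \frac{43125}{2}$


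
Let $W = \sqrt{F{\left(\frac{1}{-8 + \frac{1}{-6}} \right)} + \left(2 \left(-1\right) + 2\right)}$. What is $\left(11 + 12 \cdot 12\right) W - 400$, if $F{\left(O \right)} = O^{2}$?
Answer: $- \frac{18670}{49} \approx -381.02$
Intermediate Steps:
$W = \frac{6}{49}$ ($W = \sqrt{\left(\frac{1}{-8 + \frac{1}{-6}}\right)^{2} + \left(2 \left(-1\right) + 2\right)} = \sqrt{\left(\frac{1}{-8 - \frac{1}{6}}\right)^{2} + \left(-2 + 2\right)} = \sqrt{\left(\frac{1}{- \frac{49}{6}}\right)^{2} + 0} = \sqrt{\left(- \frac{6}{49}\right)^{2} + 0} = \sqrt{\frac{36}{2401} + 0} = \sqrt{\frac{36}{2401}} = \frac{6}{49} \approx 0.12245$)
$\left(11 + 12 \cdot 12\right) W - 400 = \left(11 + 12 \cdot 12\right) \frac{6}{49} - 400 = \left(11 + 144\right) \frac{6}{49} - 400 = 155 \cdot \frac{6}{49} - 400 = \frac{930}{49} - 400 = - \frac{18670}{49}$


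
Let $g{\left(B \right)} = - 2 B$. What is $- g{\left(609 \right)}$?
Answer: $1218$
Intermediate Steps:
$- g{\left(609 \right)} = - \left(-2\right) 609 = \left(-1\right) \left(-1218\right) = 1218$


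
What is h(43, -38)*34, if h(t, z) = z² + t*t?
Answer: 111962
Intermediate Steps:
h(t, z) = t² + z² (h(t, z) = z² + t² = t² + z²)
h(43, -38)*34 = (43² + (-38)²)*34 = (1849 + 1444)*34 = 3293*34 = 111962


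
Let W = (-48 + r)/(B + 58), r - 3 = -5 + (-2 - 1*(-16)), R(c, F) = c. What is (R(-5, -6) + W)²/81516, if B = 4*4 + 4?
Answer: 5041/13776204 ≈ 0.00036592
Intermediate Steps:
B = 20 (B = 16 + 4 = 20)
r = 12 (r = 3 + (-5 + (-2 - 1*(-16))) = 3 + (-5 + (-2 + 16)) = 3 + (-5 + 14) = 3 + 9 = 12)
W = -6/13 (W = (-48 + 12)/(20 + 58) = -36/78 = -36*1/78 = -6/13 ≈ -0.46154)
(R(-5, -6) + W)²/81516 = (-5 - 6/13)²/81516 = (-71/13)²*(1/81516) = (5041/169)*(1/81516) = 5041/13776204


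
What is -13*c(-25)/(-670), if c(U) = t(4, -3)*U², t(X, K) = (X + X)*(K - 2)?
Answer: -32500/67 ≈ -485.07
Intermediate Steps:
t(X, K) = 2*X*(-2 + K) (t(X, K) = (2*X)*(-2 + K) = 2*X*(-2 + K))
c(U) = -40*U² (c(U) = (2*4*(-2 - 3))*U² = (2*4*(-5))*U² = -40*U²)
-13*c(-25)/(-670) = -13*(-40*(-25)²)/(-670) = -13*(-40*625)*(-1)/670 = -(-325000)*(-1)/670 = -13*2500/67 = -32500/67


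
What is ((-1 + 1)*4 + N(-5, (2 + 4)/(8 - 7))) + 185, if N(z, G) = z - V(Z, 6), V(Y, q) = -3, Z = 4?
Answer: 183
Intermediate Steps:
N(z, G) = 3 + z (N(z, G) = z - 1*(-3) = z + 3 = 3 + z)
((-1 + 1)*4 + N(-5, (2 + 4)/(8 - 7))) + 185 = ((-1 + 1)*4 + (3 - 5)) + 185 = (0*4 - 2) + 185 = (0 - 2) + 185 = -2 + 185 = 183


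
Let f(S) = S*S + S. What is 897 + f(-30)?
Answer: 1767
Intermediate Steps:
f(S) = S + S² (f(S) = S² + S = S + S²)
897 + f(-30) = 897 - 30*(1 - 30) = 897 - 30*(-29) = 897 + 870 = 1767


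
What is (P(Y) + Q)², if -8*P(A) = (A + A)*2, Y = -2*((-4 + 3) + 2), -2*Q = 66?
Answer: 1024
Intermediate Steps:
Q = -33 (Q = -½*66 = -33)
Y = -2 (Y = -2*(-1 + 2) = -2*1 = -2)
P(A) = -A/2 (P(A) = -(A + A)*2/8 = -2*A*2/8 = -A/2)
(P(Y) + Q)² = (-½*(-2) - 33)² = (1 - 33)² = (-32)² = 1024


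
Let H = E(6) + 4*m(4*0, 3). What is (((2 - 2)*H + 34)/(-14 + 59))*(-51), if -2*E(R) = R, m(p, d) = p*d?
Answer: -578/15 ≈ -38.533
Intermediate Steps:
m(p, d) = d*p
E(R) = -R/2
H = -3 (H = -½*6 + 4*(3*(4*0)) = -3 + 4*(3*0) = -3 + 4*0 = -3 + 0 = -3)
(((2 - 2)*H + 34)/(-14 + 59))*(-51) = (((2 - 2)*(-3) + 34)/(-14 + 59))*(-51) = ((0*(-3) + 34)/45)*(-51) = ((0 + 34)*(1/45))*(-51) = (34*(1/45))*(-51) = (34/45)*(-51) = -578/15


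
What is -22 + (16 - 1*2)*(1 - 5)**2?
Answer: 202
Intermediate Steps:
-22 + (16 - 1*2)*(1 - 5)**2 = -22 + (16 - 2)*(-4)**2 = -22 + 14*16 = -22 + 224 = 202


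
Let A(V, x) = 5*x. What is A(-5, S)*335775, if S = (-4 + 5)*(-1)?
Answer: -1678875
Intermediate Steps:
S = -1 (S = 1*(-1) = -1)
A(-5, S)*335775 = (5*(-1))*335775 = -5*335775 = -1678875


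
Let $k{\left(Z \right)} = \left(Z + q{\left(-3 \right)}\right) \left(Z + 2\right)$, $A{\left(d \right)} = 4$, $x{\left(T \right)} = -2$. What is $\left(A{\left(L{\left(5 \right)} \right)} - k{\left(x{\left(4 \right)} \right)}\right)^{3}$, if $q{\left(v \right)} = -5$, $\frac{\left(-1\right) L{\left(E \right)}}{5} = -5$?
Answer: $64$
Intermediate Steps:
$L{\left(E \right)} = 25$ ($L{\left(E \right)} = \left(-5\right) \left(-5\right) = 25$)
$k{\left(Z \right)} = \left(-5 + Z\right) \left(2 + Z\right)$ ($k{\left(Z \right)} = \left(Z - 5\right) \left(Z + 2\right) = \left(-5 + Z\right) \left(2 + Z\right)$)
$\left(A{\left(L{\left(5 \right)} \right)} - k{\left(x{\left(4 \right)} \right)}\right)^{3} = \left(4 - \left(-10 + \left(-2\right)^{2} - -6\right)\right)^{3} = \left(4 - \left(-10 + 4 + 6\right)\right)^{3} = \left(4 - 0\right)^{3} = \left(4 + 0\right)^{3} = 4^{3} = 64$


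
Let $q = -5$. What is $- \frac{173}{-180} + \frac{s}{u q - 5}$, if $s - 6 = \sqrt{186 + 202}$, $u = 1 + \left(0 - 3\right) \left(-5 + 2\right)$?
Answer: $\frac{1687}{1980} - \frac{2 \sqrt{97}}{55} \approx 0.49388$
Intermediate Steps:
$u = 10$ ($u = 1 - -9 = 1 + 9 = 10$)
$s = 6 + 2 \sqrt{97}$ ($s = 6 + \sqrt{186 + 202} = 6 + \sqrt{388} = 6 + 2 \sqrt{97} \approx 25.698$)
$- \frac{173}{-180} + \frac{s}{u q - 5} = - \frac{173}{-180} + \frac{6 + 2 \sqrt{97}}{10 \left(-5\right) - 5} = \left(-173\right) \left(- \frac{1}{180}\right) + \frac{6 + 2 \sqrt{97}}{-50 - 5} = \frac{173}{180} + \frac{6 + 2 \sqrt{97}}{-55} = \frac{173}{180} + \left(6 + 2 \sqrt{97}\right) \left(- \frac{1}{55}\right) = \frac{173}{180} - \left(\frac{6}{55} + \frac{2 \sqrt{97}}{55}\right) = \frac{1687}{1980} - \frac{2 \sqrt{97}}{55}$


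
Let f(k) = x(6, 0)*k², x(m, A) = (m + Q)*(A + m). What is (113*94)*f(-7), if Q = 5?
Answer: 34351548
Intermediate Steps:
x(m, A) = (5 + m)*(A + m) (x(m, A) = (m + 5)*(A + m) = (5 + m)*(A + m))
f(k) = 66*k² (f(k) = (6² + 5*0 + 5*6 + 0*6)*k² = (36 + 0 + 30 + 0)*k² = 66*k²)
(113*94)*f(-7) = (113*94)*(66*(-7)²) = 10622*(66*49) = 10622*3234 = 34351548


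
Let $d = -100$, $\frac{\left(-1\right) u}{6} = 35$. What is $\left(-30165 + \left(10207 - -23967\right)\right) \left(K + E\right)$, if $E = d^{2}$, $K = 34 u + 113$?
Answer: $11918757$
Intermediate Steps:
$u = -210$ ($u = \left(-6\right) 35 = -210$)
$K = -7027$ ($K = 34 \left(-210\right) + 113 = -7140 + 113 = -7027$)
$E = 10000$ ($E = \left(-100\right)^{2} = 10000$)
$\left(-30165 + \left(10207 - -23967\right)\right) \left(K + E\right) = \left(-30165 + \left(10207 - -23967\right)\right) \left(-7027 + 10000\right) = \left(-30165 + \left(10207 + 23967\right)\right) 2973 = \left(-30165 + 34174\right) 2973 = 4009 \cdot 2973 = 11918757$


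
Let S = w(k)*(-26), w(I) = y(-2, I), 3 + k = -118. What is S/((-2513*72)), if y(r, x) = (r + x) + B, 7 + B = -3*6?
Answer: -481/22617 ≈ -0.021267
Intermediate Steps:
B = -25 (B = -7 - 3*6 = -7 - 18 = -25)
k = -121 (k = -3 - 118 = -121)
y(r, x) = -25 + r + x (y(r, x) = (r + x) - 25 = -25 + r + x)
w(I) = -27 + I (w(I) = -25 - 2 + I = -27 + I)
S = 3848 (S = (-27 - 121)*(-26) = -148*(-26) = 3848)
S/((-2513*72)) = 3848/((-2513*72)) = 3848/(-180936) = 3848*(-1/180936) = -481/22617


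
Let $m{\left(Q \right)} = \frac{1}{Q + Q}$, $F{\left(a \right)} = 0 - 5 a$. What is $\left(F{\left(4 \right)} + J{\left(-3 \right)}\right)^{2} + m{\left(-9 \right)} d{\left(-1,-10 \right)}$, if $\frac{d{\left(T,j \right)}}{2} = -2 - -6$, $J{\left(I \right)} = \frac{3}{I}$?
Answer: $\frac{3965}{9} \approx 440.56$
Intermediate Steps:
$F{\left(a \right)} = - 5 a$
$d{\left(T,j \right)} = 8$ ($d{\left(T,j \right)} = 2 \left(-2 - -6\right) = 2 \left(-2 + 6\right) = 2 \cdot 4 = 8$)
$m{\left(Q \right)} = \frac{1}{2 Q}$
$\left(F{\left(4 \right)} + J{\left(-3 \right)}\right)^{2} + m{\left(-9 \right)} d{\left(-1,-10 \right)} = \left(\left(-5\right) 4 + \frac{3}{-3}\right)^{2} + \frac{1}{2 \left(-9\right)} 8 = \left(-20 + 3 \left(- \frac{1}{3}\right)\right)^{2} + \frac{1}{2} \left(- \frac{1}{9}\right) 8 = \left(-20 - 1\right)^{2} - \frac{4}{9} = \left(-21\right)^{2} - \frac{4}{9} = 441 - \frac{4}{9} = \frac{3965}{9}$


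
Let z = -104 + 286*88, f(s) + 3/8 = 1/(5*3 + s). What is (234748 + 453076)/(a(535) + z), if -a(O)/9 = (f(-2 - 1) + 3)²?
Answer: 44020736/1599871 ≈ 27.515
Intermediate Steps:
f(s) = -3/8 + 1/(15 + s) (f(s) = -3/8 + 1/(5*3 + s) = -3/8 + 1/(15 + s))
a(O) = -4225/64 (a(O) = -9*((-37 - 3*(-2 - 1))/(8*(15 + (-2 - 1))) + 3)² = -9*((-37 - 3*(-3))/(8*(15 - 3)) + 3)² = -9*((⅛)*(-37 + 9)/12 + 3)² = -9*((⅛)*(1/12)*(-28) + 3)² = -9*(-7/24 + 3)² = -9*(65/24)² = -9*4225/576 = -4225/64)
z = 25064 (z = -104 + 25168 = 25064)
(234748 + 453076)/(a(535) + z) = (234748 + 453076)/(-4225/64 + 25064) = 687824/(1599871/64) = 687824*(64/1599871) = 44020736/1599871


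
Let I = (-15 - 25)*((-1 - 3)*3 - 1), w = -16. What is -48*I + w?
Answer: -24976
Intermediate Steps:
I = 520 (I = -40*(-4*3 - 1) = -40*(-12 - 1) = -40*(-13) = 520)
-48*I + w = -48*520 - 16 = -24960 - 16 = -24976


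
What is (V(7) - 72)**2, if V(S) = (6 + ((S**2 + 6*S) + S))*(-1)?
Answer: 30976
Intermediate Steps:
V(S) = -6 - S**2 - 7*S (V(S) = (6 + (S**2 + 7*S))*(-1) = (6 + S**2 + 7*S)*(-1) = -6 - S**2 - 7*S)
(V(7) - 72)**2 = ((-6 - 1*7**2 - 7*7) - 72)**2 = ((-6 - 1*49 - 49) - 72)**2 = ((-6 - 49 - 49) - 72)**2 = (-104 - 72)**2 = (-176)**2 = 30976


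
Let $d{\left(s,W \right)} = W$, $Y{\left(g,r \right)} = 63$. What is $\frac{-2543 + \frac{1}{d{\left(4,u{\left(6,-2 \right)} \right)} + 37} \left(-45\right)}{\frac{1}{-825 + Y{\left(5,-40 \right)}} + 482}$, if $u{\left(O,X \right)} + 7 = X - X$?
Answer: $- \frac{276987}{52469} \approx -5.2791$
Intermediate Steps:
$u{\left(O,X \right)} = -7$ ($u{\left(O,X \right)} = -7 + \left(X - X\right) = -7 + 0 = -7$)
$\frac{-2543 + \frac{1}{d{\left(4,u{\left(6,-2 \right)} \right)} + 37} \left(-45\right)}{\frac{1}{-825 + Y{\left(5,-40 \right)}} + 482} = \frac{-2543 + \frac{1}{-7 + 37} \left(-45\right)}{\frac{1}{-825 + 63} + 482} = \frac{-2543 + \frac{1}{30} \left(-45\right)}{\frac{1}{-762} + 482} = \frac{-2543 + \frac{1}{30} \left(-45\right)}{- \frac{1}{762} + 482} = \frac{-2543 - \frac{3}{2}}{\frac{367283}{762}} = \left(- \frac{5089}{2}\right) \frac{762}{367283} = - \frac{276987}{52469}$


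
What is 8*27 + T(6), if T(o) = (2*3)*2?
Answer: 228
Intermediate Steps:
T(o) = 12 (T(o) = 6*2 = 12)
8*27 + T(6) = 8*27 + 12 = 216 + 12 = 228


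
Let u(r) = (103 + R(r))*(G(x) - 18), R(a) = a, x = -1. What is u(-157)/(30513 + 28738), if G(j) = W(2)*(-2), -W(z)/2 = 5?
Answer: -108/59251 ≈ -0.0018228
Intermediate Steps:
W(z) = -10 (W(z) = -2*5 = -10)
G(j) = 20 (G(j) = -10*(-2) = 20)
u(r) = 206 + 2*r (u(r) = (103 + r)*(20 - 18) = (103 + r)*2 = 206 + 2*r)
u(-157)/(30513 + 28738) = (206 + 2*(-157))/(30513 + 28738) = (206 - 314)/59251 = -108*1/59251 = -108/59251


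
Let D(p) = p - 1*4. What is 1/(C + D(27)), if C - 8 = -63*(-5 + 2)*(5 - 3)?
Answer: 1/409 ≈ 0.0024450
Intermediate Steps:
D(p) = -4 + p (D(p) = p - 4 = -4 + p)
C = 386 (C = 8 - 63*(-5 + 2)*(5 - 3) = 8 - (-189)*2 = 8 - 63*(-6) = 8 + 378 = 386)
1/(C + D(27)) = 1/(386 + (-4 + 27)) = 1/(386 + 23) = 1/409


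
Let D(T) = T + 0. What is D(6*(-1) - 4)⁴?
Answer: 10000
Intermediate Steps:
D(T) = T
D(6*(-1) - 4)⁴ = (6*(-1) - 4)⁴ = (-6 - 4)⁴ = (-10)⁴ = 10000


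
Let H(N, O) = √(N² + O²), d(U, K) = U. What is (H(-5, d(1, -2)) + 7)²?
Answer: (7 + √26)² ≈ 146.39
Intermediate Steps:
(H(-5, d(1, -2)) + 7)² = (√((-5)² + 1²) + 7)² = (√(25 + 1) + 7)² = (√26 + 7)² = (7 + √26)²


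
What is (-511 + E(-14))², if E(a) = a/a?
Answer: 260100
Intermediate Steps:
E(a) = 1
(-511 + E(-14))² = (-511 + 1)² = (-510)² = 260100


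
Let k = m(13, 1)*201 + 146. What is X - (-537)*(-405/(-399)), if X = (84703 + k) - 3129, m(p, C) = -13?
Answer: 10593726/133 ≈ 79652.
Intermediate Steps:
k = -2467 (k = -13*201 + 146 = -2613 + 146 = -2467)
X = 79107 (X = (84703 - 2467) - 3129 = 82236 - 3129 = 79107)
X - (-537)*(-405/(-399)) = 79107 - (-537)*(-405/(-399)) = 79107 - (-537)*(-405*(-1/399)) = 79107 - (-537)*135/133 = 79107 - 1*(-72495/133) = 79107 + 72495/133 = 10593726/133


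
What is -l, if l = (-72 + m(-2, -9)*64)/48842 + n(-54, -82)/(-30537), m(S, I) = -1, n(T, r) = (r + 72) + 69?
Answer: 3517355/745744077 ≈ 0.0047166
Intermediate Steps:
n(T, r) = 141 + r (n(T, r) = (72 + r) + 69 = 141 + r)
l = -3517355/745744077 (l = (-72 - 1*64)/48842 + (141 - 82)/(-30537) = (-72 - 64)*(1/48842) + 59*(-1/30537) = -136*1/48842 - 59/30537 = -68/24421 - 59/30537 = -3517355/745744077 ≈ -0.0047166)
-l = -1*(-3517355/745744077) = 3517355/745744077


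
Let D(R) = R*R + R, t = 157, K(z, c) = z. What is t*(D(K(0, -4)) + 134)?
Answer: 21038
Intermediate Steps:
D(R) = R + R² (D(R) = R² + R = R + R²)
t*(D(K(0, -4)) + 134) = 157*(0*(1 + 0) + 134) = 157*(0*1 + 134) = 157*(0 + 134) = 157*134 = 21038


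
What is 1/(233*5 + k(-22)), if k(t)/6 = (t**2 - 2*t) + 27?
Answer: 1/4495 ≈ 0.00022247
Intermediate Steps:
k(t) = 162 - 12*t + 6*t**2 (k(t) = 6*((t**2 - 2*t) + 27) = 6*(27 + t**2 - 2*t) = 162 - 12*t + 6*t**2)
1/(233*5 + k(-22)) = 1/(233*5 + (162 - 12*(-22) + 6*(-22)**2)) = 1/(1165 + (162 + 264 + 6*484)) = 1/(1165 + (162 + 264 + 2904)) = 1/(1165 + 3330) = 1/4495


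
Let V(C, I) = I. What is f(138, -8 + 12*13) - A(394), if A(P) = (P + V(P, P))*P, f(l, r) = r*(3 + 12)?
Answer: -308252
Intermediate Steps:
f(l, r) = 15*r (f(l, r) = r*15 = 15*r)
A(P) = 2*P**2 (A(P) = (P + P)*P = (2*P)*P = 2*P**2)
f(138, -8 + 12*13) - A(394) = 15*(-8 + 12*13) - 2*394**2 = 15*(-8 + 156) - 2*155236 = 15*148 - 1*310472 = 2220 - 310472 = -308252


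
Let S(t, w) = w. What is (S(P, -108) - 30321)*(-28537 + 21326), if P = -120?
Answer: 219423519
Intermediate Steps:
(S(P, -108) - 30321)*(-28537 + 21326) = (-108 - 30321)*(-28537 + 21326) = -30429*(-7211) = 219423519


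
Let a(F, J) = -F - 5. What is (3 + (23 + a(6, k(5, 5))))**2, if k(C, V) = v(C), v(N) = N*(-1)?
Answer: 225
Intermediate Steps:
v(N) = -N
k(C, V) = -C
a(F, J) = -5 - F
(3 + (23 + a(6, k(5, 5))))**2 = (3 + (23 + (-5 - 1*6)))**2 = (3 + (23 + (-5 - 6)))**2 = (3 + (23 - 11))**2 = (3 + 12)**2 = 15**2 = 225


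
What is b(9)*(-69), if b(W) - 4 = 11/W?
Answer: -1081/3 ≈ -360.33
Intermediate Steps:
b(W) = 4 + 11/W
b(9)*(-69) = (4 + 11/9)*(-69) = (47/9)*(-69) = -1081/3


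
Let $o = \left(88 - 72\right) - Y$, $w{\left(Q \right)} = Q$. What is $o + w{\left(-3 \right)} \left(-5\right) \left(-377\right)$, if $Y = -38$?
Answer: $-5601$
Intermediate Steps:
$o = 54$ ($o = \left(88 - 72\right) - -38 = 16 + 38 = 54$)
$o + w{\left(-3 \right)} \left(-5\right) \left(-377\right) = 54 + \left(-3\right) \left(-5\right) \left(-377\right) = 54 + 15 \left(-377\right) = 54 - 5655 = -5601$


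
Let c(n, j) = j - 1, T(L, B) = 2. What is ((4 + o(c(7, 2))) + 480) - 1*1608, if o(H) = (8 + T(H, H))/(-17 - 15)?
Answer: -17989/16 ≈ -1124.3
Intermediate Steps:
c(n, j) = -1 + j
o(H) = -5/16 (o(H) = (8 + 2)/(-17 - 15) = 10/(-32) = 10*(-1/32) = -5/16)
((4 + o(c(7, 2))) + 480) - 1*1608 = ((4 - 5/16) + 480) - 1*1608 = (59/16 + 480) - 1608 = 7739/16 - 1608 = -17989/16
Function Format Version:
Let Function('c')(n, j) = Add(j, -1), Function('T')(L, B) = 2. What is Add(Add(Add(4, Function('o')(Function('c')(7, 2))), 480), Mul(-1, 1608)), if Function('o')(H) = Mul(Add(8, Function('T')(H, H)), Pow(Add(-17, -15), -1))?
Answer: Rational(-17989, 16) ≈ -1124.3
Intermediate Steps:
Function('c')(n, j) = Add(-1, j)
Function('o')(H) = Rational(-5, 16) (Function('o')(H) = Mul(Add(8, 2), Pow(Add(-17, -15), -1)) = Mul(10, Pow(-32, -1)) = Mul(10, Rational(-1, 32)) = Rational(-5, 16))
Add(Add(Add(4, Function('o')(Function('c')(7, 2))), 480), Mul(-1, 1608)) = Add(Add(Add(4, Rational(-5, 16)), 480), Mul(-1, 1608)) = Add(Add(Rational(59, 16), 480), -1608) = Add(Rational(7739, 16), -1608) = Rational(-17989, 16)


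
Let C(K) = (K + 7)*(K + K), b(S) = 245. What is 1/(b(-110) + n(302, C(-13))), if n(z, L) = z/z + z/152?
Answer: 76/18847 ≈ 0.0040325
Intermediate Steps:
C(K) = 2*K*(7 + K) (C(K) = (7 + K)*(2*K) = 2*K*(7 + K))
n(z, L) = 1 + z/152 (n(z, L) = 1 + z*(1/152) = 1 + z/152)
1/(b(-110) + n(302, C(-13))) = 1/(245 + (1 + (1/152)*302)) = 1/(245 + (1 + 151/76)) = 1/(245 + 227/76) = 1/(18847/76) = 76/18847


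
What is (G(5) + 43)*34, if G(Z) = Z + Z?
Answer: 1802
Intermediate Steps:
G(Z) = 2*Z
(G(5) + 43)*34 = (2*5 + 43)*34 = (10 + 43)*34 = 53*34 = 1802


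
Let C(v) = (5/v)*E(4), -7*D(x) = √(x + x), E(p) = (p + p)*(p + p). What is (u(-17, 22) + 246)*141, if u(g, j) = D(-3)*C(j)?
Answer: 34686 - 22560*I*√6/77 ≈ 34686.0 - 717.67*I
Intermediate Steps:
E(p) = 4*p² (E(p) = (2*p)*(2*p) = 4*p²)
D(x) = -√2*√x/7 (D(x) = -√(x + x)/7 = -√2*√x/7)
C(v) = 320/v (C(v) = (5/v)*(4*4²) = (5/v)*(4*16) = (5/v)*64 = 320/v)
u(g, j) = -320*I*√6/(7*j) (u(g, j) = (-√2*√(-3)/7)*(320/j) = (-√2*I*√3/7)*(320/j) = (-I*√6/7)*(320/j) = -320*I*√6/(7*j))
(u(-17, 22) + 246)*141 = (-320/7*I*√6/22 + 246)*141 = (-320/7*I*√6*1/22 + 246)*141 = (-160*I*√6/77 + 246)*141 = (246 - 160*I*√6/77)*141 = 34686 - 22560*I*√6/77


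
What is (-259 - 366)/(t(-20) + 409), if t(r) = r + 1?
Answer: -125/78 ≈ -1.6026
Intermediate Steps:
t(r) = 1 + r
(-259 - 366)/(t(-20) + 409) = (-259 - 366)/((1 - 20) + 409) = -625/(-19 + 409) = -625/390 = -625*1/390 = -125/78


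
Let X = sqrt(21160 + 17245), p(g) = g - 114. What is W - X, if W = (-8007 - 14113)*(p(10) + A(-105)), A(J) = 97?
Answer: 154840 - sqrt(38405) ≈ 1.5464e+5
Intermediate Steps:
p(g) = -114 + g
W = 154840 (W = (-8007 - 14113)*((-114 + 10) + 97) = -22120*(-104 + 97) = -22120*(-7) = 154840)
X = sqrt(38405) ≈ 195.97
W - X = 154840 - sqrt(38405)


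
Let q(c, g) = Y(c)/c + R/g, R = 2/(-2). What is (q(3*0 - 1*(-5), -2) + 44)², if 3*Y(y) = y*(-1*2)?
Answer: 69169/36 ≈ 1921.4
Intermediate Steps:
Y(y) = -2*y/3 (Y(y) = (y*(-1*2))/3 = (y*(-2))/3 = (-2*y)/3 = -2*y/3)
R = -1 (R = 2*(-½) = -1)
q(c, g) = -⅔ - 1/g (q(c, g) = (-2*c/3)/c - 1/g = -⅔ - 1/g)
(q(3*0 - 1*(-5), -2) + 44)² = ((-⅔ - 1/(-2)) + 44)² = ((-⅔ - 1*(-½)) + 44)² = ((-⅔ + ½) + 44)² = (-⅙ + 44)² = (263/6)² = 69169/36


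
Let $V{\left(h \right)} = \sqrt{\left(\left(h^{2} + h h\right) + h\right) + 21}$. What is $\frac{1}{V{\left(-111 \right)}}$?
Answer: $\frac{\sqrt{682}}{4092} \approx 0.006382$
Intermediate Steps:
$V{\left(h \right)} = \sqrt{21 + h + 2 h^{2}}$ ($V{\left(h \right)} = \sqrt{\left(\left(h^{2} + h^{2}\right) + h\right) + 21} = \sqrt{\left(2 h^{2} + h\right) + 21} = \sqrt{\left(h + 2 h^{2}\right) + 21} = \sqrt{21 + h + 2 h^{2}}$)
$\frac{1}{V{\left(-111 \right)}} = \frac{1}{\sqrt{21 - 111 + 2 \left(-111\right)^{2}}} = \frac{1}{\sqrt{21 - 111 + 2 \cdot 12321}} = \frac{1}{\sqrt{21 - 111 + 24642}} = \frac{1}{\sqrt{24552}} = \frac{1}{6 \sqrt{682}} = \frac{\sqrt{682}}{4092}$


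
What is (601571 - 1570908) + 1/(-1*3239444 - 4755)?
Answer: -3144722126064/3244199 ≈ -9.6934e+5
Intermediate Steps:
(601571 - 1570908) + 1/(-1*3239444 - 4755) = -969337 + 1/(-3239444 - 4755) = -969337 + 1/(-3244199) = -969337 - 1/3244199 = -3144722126064/3244199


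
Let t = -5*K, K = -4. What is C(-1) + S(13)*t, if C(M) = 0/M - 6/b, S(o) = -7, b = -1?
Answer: -134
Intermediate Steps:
t = 20 (t = -5*(-4) = 20)
C(M) = 6 (C(M) = 0/M - 6/(-1) = 0 - 6*(-1) = 0 + 6 = 6)
C(-1) + S(13)*t = 6 - 7*20 = 6 - 140 = -134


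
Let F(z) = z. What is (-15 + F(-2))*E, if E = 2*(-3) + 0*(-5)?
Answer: 102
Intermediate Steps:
E = -6 (E = -6 + 0 = -6)
(-15 + F(-2))*E = (-15 - 2)*(-6) = -17*(-6) = 102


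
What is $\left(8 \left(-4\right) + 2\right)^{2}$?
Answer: $900$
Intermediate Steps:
$\left(8 \left(-4\right) + 2\right)^{2} = \left(-32 + 2\right)^{2} = \left(-30\right)^{2} = 900$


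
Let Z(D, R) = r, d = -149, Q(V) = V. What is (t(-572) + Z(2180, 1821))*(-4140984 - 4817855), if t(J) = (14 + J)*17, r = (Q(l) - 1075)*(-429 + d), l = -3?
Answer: -5497125692722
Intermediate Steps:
r = 623084 (r = (-3 - 1075)*(-429 - 149) = -1078*(-578) = 623084)
Z(D, R) = 623084
t(J) = 238 + 17*J
(t(-572) + Z(2180, 1821))*(-4140984 - 4817855) = ((238 + 17*(-572)) + 623084)*(-4140984 - 4817855) = ((238 - 9724) + 623084)*(-8958839) = (-9486 + 623084)*(-8958839) = 613598*(-8958839) = -5497125692722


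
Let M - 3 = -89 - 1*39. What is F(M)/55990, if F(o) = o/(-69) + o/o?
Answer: 97/1931655 ≈ 5.0216e-5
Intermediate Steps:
M = -125 (M = 3 + (-89 - 1*39) = 3 + (-89 - 39) = 3 - 128 = -125)
F(o) = 1 - o/69 (F(o) = o*(-1/69) + 1 = -o/69 + 1 = 1 - o/69)
F(M)/55990 = (1 - 1/69*(-125))/55990 = (1 + 125/69)*(1/55990) = (194/69)*(1/55990) = 97/1931655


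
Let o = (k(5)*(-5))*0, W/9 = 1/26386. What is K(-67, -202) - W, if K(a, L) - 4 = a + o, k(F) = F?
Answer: -1662327/26386 ≈ -63.000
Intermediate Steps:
W = 9/26386 ≈ 0.00034109
o = 0 (o = (5*(-5))*0 = -25*0 = 0)
K(a, L) = 4 + a (K(a, L) = 4 + (a + 0) = 4 + a)
K(-67, -202) - W = (4 - 67) - 1*9/26386 = -63 - 9/26386 = -1662327/26386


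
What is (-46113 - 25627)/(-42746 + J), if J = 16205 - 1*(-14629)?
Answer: 17935/2978 ≈ 6.0225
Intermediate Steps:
J = 30834 (J = 16205 + 14629 = 30834)
(-46113 - 25627)/(-42746 + J) = (-46113 - 25627)/(-42746 + 30834) = -71740/(-11912) = -71740*(-1/11912) = 17935/2978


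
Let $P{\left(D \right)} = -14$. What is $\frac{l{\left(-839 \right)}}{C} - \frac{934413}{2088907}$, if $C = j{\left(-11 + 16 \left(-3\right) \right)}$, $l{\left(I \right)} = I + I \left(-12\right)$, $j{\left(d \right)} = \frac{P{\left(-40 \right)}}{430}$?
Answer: $- \frac{4144888922036}{14622349} \approx -2.8346 \cdot 10^{5}$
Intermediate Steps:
$j{\left(d \right)} = - \frac{7}{215}$ ($j{\left(d \right)} = - \frac{14}{430} = \left(-14\right) \frac{1}{430} = - \frac{7}{215}$)
$l{\left(I \right)} = - 11 I$ ($l{\left(I \right)} = I - 12 I = - 11 I$)
$C = - \frac{7}{215} \approx -0.032558$
$\frac{l{\left(-839 \right)}}{C} - \frac{934413}{2088907} = \frac{\left(-11\right) \left(-839\right)}{- \frac{7}{215}} - \frac{934413}{2088907} = 9229 \left(- \frac{215}{7}\right) - \frac{934413}{2088907} = - \frac{1984235}{7} - \frac{934413}{2088907} = - \frac{4144888922036}{14622349}$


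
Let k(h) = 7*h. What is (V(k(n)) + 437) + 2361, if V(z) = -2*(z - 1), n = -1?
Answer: 2814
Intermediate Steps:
V(z) = 2 - 2*z (V(z) = -2*(-1 + z) = 2 - 2*z)
(V(k(n)) + 437) + 2361 = ((2 - 14*(-1)) + 437) + 2361 = ((2 - 2*(-7)) + 437) + 2361 = ((2 + 14) + 437) + 2361 = (16 + 437) + 2361 = 453 + 2361 = 2814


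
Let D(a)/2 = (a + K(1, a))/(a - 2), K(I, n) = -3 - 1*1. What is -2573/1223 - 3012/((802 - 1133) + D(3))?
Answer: 942289/135753 ≈ 6.9412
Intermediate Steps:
K(I, n) = -4 (K(I, n) = -3 - 1 = -4)
D(a) = 2*(-4 + a)/(-2 + a) (D(a) = 2*((a - 4)/(a - 2)) = 2*((-4 + a)/(-2 + a)) = 2*(-4 + a)/(-2 + a))
-2573/1223 - 3012/((802 - 1133) + D(3)) = -2573/1223 - 3012/((802 - 1133) + 2*(-4 + 3)/(-2 + 3)) = -2573*1/1223 - 3012/(-331 + 2*(-1)/1) = -2573/1223 - 3012/(-331 + 2*1*(-1)) = -2573/1223 - 3012/(-331 - 2) = -2573/1223 - 3012/(-333) = -2573/1223 - 3012*(-1/333) = -2573/1223 + 1004/111 = 942289/135753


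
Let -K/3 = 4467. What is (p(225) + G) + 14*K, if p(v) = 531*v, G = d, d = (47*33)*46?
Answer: 3207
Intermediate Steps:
d = 71346 (d = 1551*46 = 71346)
K = -13401 (K = -3*4467 = -13401)
G = 71346
(p(225) + G) + 14*K = (531*225 + 71346) + 14*(-13401) = (119475 + 71346) - 187614 = 190821 - 187614 = 3207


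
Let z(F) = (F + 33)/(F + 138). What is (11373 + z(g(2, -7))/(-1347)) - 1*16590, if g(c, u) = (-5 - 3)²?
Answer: -1419514495/272094 ≈ -5217.0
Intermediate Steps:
g(c, u) = 64 (g(c, u) = (-8)² = 64)
z(F) = (33 + F)/(138 + F)
(11373 + z(g(2, -7))/(-1347)) - 1*16590 = (11373 + ((33 + 64)/(138 + 64))/(-1347)) - 1*16590 = (11373 + (97/202)*(-1/1347)) - 16590 = (11373 - 97/272094) - 16590 = 3094524965/272094 - 16590 = -1419514495/272094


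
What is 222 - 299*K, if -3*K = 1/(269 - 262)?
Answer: 4961/21 ≈ 236.24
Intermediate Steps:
K = -1/21 (K = -1/(3*(269 - 262)) = -⅓/7 = -⅓*⅐ = -1/21 ≈ -0.047619)
222 - 299*K = 222 - 299*(-1/21) = 222 + 299/21 = 4961/21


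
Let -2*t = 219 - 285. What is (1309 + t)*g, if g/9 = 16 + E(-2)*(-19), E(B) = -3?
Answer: 881694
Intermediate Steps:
t = 33 (t = -(219 - 285)/2 = -½*(-66) = 33)
g = 657 (g = 9*(16 - 3*(-19)) = 9*(16 + 57) = 9*73 = 657)
(1309 + t)*g = (1309 + 33)*657 = 1342*657 = 881694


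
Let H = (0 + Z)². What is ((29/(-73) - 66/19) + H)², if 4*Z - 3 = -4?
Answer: 7143123289/492484864 ≈ 14.504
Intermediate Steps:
Z = -¼ (Z = ¾ + (¼)*(-4) = ¾ - 1 = -¼ ≈ -0.25000)
H = 1/16 (H = (0 - ¼)² = (-¼)² = 1/16 ≈ 0.062500)
((29/(-73) - 66/19) + H)² = ((29/(-73) - 66/19) + 1/16)² = ((29*(-1/73) - 66*1/19) + 1/16)² = ((-29/73 - 66/19) + 1/16)² = (-5369/1387 + 1/16)² = (-84517/22192)² = 7143123289/492484864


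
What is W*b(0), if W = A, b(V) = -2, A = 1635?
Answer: -3270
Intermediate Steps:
W = 1635
W*b(0) = 1635*(-2) = -3270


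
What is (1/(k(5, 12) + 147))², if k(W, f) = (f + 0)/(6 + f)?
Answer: 9/196249 ≈ 4.5860e-5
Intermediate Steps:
k(W, f) = f/(6 + f)
(1/(k(5, 12) + 147))² = (1/(12/(6 + 12) + 147))² = (1/(12/18 + 147))² = (1/(12*(1/18) + 147))² = (1/(⅔ + 147))² = (1/(443/3))² = (3/443)² = 9/196249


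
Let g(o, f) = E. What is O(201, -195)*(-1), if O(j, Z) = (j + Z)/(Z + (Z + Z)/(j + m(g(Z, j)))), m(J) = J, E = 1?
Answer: 101/3315 ≈ 0.030468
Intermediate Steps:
g(o, f) = 1
O(j, Z) = (Z + j)/(Z + 2*Z/(1 + j)) (O(j, Z) = (j + Z)/(Z + (Z + Z)/(j + 1)) = (Z + j)/(Z + (2*Z)/(1 + j)) = (Z + j)/(Z + 2*Z/(1 + j)))
O(201, -195)*(-1) = ((-195 + 201 + 201² - 195*201)/((-195)*(3 + 201)))*(-1) = -1/195*(-195 + 201 + 40401 - 39195)/204*(-1) = -1/195*1/204*1212*(-1) = -101/3315*(-1) = 101/3315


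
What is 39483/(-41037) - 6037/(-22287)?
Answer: -210739084/304863873 ≈ -0.69126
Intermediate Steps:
39483/(-41037) - 6037/(-22287) = 39483*(-1/41037) - 6037*(-1/22287) = -13161/13679 + 6037/22287 = -210739084/304863873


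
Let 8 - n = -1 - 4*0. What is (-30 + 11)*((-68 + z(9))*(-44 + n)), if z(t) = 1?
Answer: -44555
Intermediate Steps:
n = 9 (n = 8 - (-1 - 4*0) = 8 - (-1 + 0) = 8 - 1*(-1) = 8 + 1 = 9)
(-30 + 11)*((-68 + z(9))*(-44 + n)) = (-30 + 11)*((-68 + 1)*(-44 + 9)) = -(-1273)*(-35) = -19*2345 = -44555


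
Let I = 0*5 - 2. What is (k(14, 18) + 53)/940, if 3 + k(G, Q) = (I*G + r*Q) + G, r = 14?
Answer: 72/235 ≈ 0.30638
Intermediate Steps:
I = -2 (I = 0 - 2 = -2)
k(G, Q) = -3 - G + 14*Q (k(G, Q) = -3 + ((-2*G + 14*Q) + G) = -3 + (-G + 14*Q) = -3 - G + 14*Q)
(k(14, 18) + 53)/940 = ((-3 - 1*14 + 14*18) + 53)/940 = ((-3 - 14 + 252) + 53)*(1/940) = (235 + 53)*(1/940) = 288*(1/940) = 72/235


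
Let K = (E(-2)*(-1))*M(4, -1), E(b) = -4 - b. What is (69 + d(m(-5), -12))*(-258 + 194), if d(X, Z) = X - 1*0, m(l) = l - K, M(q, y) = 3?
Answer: -3712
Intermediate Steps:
K = 6 (K = ((-4 - 1*(-2))*(-1))*3 = ((-4 + 2)*(-1))*3 = -2*(-1)*3 = 2*3 = 6)
m(l) = -6 + l (m(l) = l - 1*6 = l - 6 = -6 + l)
d(X, Z) = X (d(X, Z) = X + 0 = X)
(69 + d(m(-5), -12))*(-258 + 194) = (69 + (-6 - 5))*(-258 + 194) = (69 - 11)*(-64) = 58*(-64) = -3712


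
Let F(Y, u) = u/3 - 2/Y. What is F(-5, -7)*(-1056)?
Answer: 10208/5 ≈ 2041.6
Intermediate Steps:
F(Y, u) = -2/Y + u/3 (F(Y, u) = u*(⅓) - 2/Y = u/3 - 2/Y = -2/Y + u/3)
F(-5, -7)*(-1056) = (-2/(-5) + (⅓)*(-7))*(-1056) = (-2*(-⅕) - 7/3)*(-1056) = (⅖ - 7/3)*(-1056) = -29/15*(-1056) = 10208/5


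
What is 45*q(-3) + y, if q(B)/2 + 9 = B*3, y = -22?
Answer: -1642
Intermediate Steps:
q(B) = -18 + 6*B (q(B) = -18 + 2*(B*3) = -18 + 2*(3*B) = -18 + 6*B)
45*q(-3) + y = 45*(-18 + 6*(-3)) - 22 = 45*(-18 - 18) - 22 = 45*(-36) - 22 = -1620 - 22 = -1642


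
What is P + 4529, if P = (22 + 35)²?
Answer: 7778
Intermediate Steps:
P = 3249 (P = 57² = 3249)
P + 4529 = 3249 + 4529 = 7778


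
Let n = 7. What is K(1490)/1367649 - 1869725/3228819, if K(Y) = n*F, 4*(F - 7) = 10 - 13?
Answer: -309937729175/535259524428 ≈ -0.57904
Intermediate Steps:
F = 25/4 (F = 7 + (10 - 13)/4 = 7 + (¼)*(-3) = 7 - ¾ = 25/4 ≈ 6.2500)
K(Y) = 175/4 (K(Y) = 7*(25/4) = 175/4)
K(1490)/1367649 - 1869725/3228819 = (175/4)/1367649 - 1869725/3228819 = (175/4)*(1/1367649) - 1869725*1/3228819 = 175/5470596 - 169975/293529 = -309937729175/535259524428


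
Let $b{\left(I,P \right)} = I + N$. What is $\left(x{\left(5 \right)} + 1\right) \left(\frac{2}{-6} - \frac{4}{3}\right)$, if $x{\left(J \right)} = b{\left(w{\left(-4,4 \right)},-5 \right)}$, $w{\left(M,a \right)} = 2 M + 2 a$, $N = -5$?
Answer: $\frac{20}{3} \approx 6.6667$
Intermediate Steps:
$b{\left(I,P \right)} = -5 + I$ ($b{\left(I,P \right)} = I - 5 = -5 + I$)
$x{\left(J \right)} = -5$ ($x{\left(J \right)} = -5 + \left(2 \left(-4\right) + 2 \cdot 4\right) = -5 + \left(-8 + 8\right) = -5 + 0 = -5$)
$\left(x{\left(5 \right)} + 1\right) \left(\frac{2}{-6} - \frac{4}{3}\right) = \left(-5 + 1\right) \left(\frac{2}{-6} - \frac{4}{3}\right) = - 4 \left(2 \left(- \frac{1}{6}\right) - \frac{4}{3}\right) = - 4 \left(- \frac{1}{3} - \frac{4}{3}\right) = \left(-4\right) \left(- \frac{5}{3}\right) = \frac{20}{3}$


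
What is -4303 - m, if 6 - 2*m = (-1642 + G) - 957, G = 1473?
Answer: -4869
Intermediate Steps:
m = 566 (m = 3 - ((-1642 + 1473) - 957)/2 = 3 - (-169 - 957)/2 = 3 - 1/2*(-1126) = 3 + 563 = 566)
-4303 - m = -4303 - 1*566 = -4303 - 566 = -4869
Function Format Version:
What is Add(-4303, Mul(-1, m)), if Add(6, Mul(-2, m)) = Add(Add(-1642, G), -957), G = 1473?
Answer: -4869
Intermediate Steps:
m = 566 (m = Add(3, Mul(Rational(-1, 2), Add(Add(-1642, 1473), -957))) = Add(3, Mul(Rational(-1, 2), Add(-169, -957))) = Add(3, Mul(Rational(-1, 2), -1126)) = Add(3, 563) = 566)
Add(-4303, Mul(-1, m)) = Add(-4303, Mul(-1, 566)) = Add(-4303, -566) = -4869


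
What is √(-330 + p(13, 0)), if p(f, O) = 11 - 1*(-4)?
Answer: 3*I*√35 ≈ 17.748*I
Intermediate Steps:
p(f, O) = 15 (p(f, O) = 11 + 4 = 15)
√(-330 + p(13, 0)) = √(-330 + 15) = √(-315) = 3*I*√35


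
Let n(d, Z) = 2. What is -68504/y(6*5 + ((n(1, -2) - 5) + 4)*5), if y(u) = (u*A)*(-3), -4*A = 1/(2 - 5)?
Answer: 274016/35 ≈ 7829.0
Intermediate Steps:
A = 1/12 (A = -1/(4*(2 - 5)) = -¼/(-3) = -¼*(-⅓) = 1/12 ≈ 0.083333)
y(u) = -u/4 (y(u) = (u*(1/12))*(-3) = (u/12)*(-3) = -u/4)
-68504/y(6*5 + ((n(1, -2) - 5) + 4)*5) = -68504*(-4/(6*5 + ((2 - 5) + 4)*5)) = -68504*(-4/(30 + (-3 + 4)*5)) = -68504*(-4/(30 + 1*5)) = -68504*(-4/(30 + 5)) = -68504/((-¼*35)) = -68504/(-35/4) = -68504*(-4/35) = 274016/35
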